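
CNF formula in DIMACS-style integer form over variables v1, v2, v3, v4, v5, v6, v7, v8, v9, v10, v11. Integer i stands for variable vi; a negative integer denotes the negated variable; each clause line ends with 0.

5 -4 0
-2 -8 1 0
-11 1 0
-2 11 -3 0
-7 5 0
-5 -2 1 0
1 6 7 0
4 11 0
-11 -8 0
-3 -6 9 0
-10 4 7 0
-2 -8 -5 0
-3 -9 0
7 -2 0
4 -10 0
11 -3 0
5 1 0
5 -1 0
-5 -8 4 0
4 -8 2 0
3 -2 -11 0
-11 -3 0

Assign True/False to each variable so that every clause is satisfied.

v1=True, v2=False, v3=False, v4=True, v5=True, v6=True, v7=False, v8=False, v9=False, v10=False, v11=False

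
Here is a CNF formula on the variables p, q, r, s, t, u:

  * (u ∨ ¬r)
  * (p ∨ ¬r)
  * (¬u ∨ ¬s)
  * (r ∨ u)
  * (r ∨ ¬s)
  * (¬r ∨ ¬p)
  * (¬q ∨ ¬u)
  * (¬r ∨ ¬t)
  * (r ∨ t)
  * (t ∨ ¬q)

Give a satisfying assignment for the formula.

p=1, q=0, r=0, s=0, t=1, u=1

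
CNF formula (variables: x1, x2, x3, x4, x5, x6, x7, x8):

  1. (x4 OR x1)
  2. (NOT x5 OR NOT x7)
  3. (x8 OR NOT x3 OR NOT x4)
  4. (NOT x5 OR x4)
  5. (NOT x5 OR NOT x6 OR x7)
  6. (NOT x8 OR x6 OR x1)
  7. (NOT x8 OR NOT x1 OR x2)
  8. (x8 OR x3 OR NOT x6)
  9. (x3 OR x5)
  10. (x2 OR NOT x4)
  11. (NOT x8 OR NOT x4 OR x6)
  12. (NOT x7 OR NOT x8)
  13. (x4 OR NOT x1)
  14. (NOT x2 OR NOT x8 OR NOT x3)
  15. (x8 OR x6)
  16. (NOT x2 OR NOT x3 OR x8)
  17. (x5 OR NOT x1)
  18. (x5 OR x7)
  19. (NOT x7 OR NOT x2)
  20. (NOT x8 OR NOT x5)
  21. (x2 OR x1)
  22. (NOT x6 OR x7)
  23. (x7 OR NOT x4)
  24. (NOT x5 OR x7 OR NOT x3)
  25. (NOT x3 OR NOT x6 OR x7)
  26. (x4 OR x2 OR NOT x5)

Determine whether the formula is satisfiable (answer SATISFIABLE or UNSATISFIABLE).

UNSATISFIABLE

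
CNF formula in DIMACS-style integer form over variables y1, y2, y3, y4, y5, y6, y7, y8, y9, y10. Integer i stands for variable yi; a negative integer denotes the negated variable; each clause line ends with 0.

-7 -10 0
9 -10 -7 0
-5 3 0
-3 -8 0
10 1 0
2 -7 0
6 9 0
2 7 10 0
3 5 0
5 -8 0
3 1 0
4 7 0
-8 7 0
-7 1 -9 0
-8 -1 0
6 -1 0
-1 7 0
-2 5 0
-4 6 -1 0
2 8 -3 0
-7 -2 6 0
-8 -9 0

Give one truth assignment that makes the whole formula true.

y1=T, y2=T, y3=T, y4=F, y5=T, y6=T, y7=T, y8=F, y9=T, y10=F

Check each clause:
  1. (¬y10 ∨ ¬y7) — ¬y10 is true.
  2. (¬y10 ∨ ¬y7 ∨ y9) — y9 is true.
  3. (y3 ∨ ¬y5) — y3 is true.
  4. (¬y8 ∨ ¬y3) — ¬y8 is true.
  5. (y1 ∨ y10) — y1 is true.
  6. (y2 ∨ ¬y7) — y2 is true.
  7. (y6 ∨ y9) — y9 is true.
  8. (y2 ∨ y10 ∨ y7) — y2 is true.
  9. (y3 ∨ y5) — y3 is true.
  10. (y5 ∨ ¬y8) — ¬y8 is true.
  11. (y3 ∨ y1) — y1 is true.
  12. (y7 ∨ y4) — y7 is true.
  13. (y7 ∨ ¬y8) — ¬y8 is true.
  14. (¬y9 ∨ ¬y7 ∨ y1) — y1 is true.
  15. (¬y1 ∨ ¬y8) — ¬y8 is true.
  16. (¬y1 ∨ y6) — y6 is true.
  17. (¬y1 ∨ y7) — y7 is true.
  18. (y5 ∨ ¬y2) — y5 is true.
  19. (y6 ∨ ¬y4 ∨ ¬y1) — ¬y4 is true.
  20. (y8 ∨ y2 ∨ ¬y3) — y2 is true.
  21. (y6 ∨ ¬y7 ∨ ¬y2) — y6 is true.
  22. (¬y8 ∨ ¬y9) — ¬y8 is true.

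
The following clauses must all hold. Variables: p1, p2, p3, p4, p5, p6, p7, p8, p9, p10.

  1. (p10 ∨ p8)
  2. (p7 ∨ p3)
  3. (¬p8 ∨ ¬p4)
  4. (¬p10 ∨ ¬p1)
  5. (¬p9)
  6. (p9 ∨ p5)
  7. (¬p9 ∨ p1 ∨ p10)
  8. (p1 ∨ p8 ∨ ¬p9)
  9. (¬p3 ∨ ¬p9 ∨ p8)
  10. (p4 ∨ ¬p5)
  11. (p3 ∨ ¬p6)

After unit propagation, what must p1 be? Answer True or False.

(¬p9) stands alone — p9 = False.
(p5 ∨ p9): since p9 = False, the clause reduces to (p5). p5 = True.
From (p4 ∨ ¬p5) and p5 = True: p4 = True.
In (¬p8 ∨ ¬p4), ¬p4 is now false; ¬p8 must hold, so p8 = False.
(p10 ∨ p8) with p8 = False leaves only p10, so p10 = True.
From (¬p1 ∨ ¬p10) and p10 = True: p1 = False.

False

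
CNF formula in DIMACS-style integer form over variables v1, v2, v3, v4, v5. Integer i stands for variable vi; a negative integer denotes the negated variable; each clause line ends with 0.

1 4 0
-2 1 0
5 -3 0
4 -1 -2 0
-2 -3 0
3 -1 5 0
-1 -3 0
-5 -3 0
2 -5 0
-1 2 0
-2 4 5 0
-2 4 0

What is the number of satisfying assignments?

2

Satisfying assignments:
  v1=F v2=F v3=F v4=T v5=F
  v1=T v2=T v3=F v4=T v5=T
Count: 2.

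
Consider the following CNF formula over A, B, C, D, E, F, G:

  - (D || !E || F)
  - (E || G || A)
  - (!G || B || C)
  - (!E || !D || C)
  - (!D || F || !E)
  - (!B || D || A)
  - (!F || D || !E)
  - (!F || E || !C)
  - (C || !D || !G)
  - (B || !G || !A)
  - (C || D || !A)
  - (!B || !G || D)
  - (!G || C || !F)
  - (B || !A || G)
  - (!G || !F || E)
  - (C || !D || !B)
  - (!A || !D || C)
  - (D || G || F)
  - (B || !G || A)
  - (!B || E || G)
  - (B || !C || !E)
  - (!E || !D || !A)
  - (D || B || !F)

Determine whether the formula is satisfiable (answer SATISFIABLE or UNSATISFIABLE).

Set A = False and propagate.
Set B = True and propagate.
  then D is forced to True.
  then C is forced to True.
Try E = True.
  then F is forced to True.
G is now unconstrained; take G = False.
So A=F  B=T  C=T  D=T  E=T  F=T  G=F is a satisfying assignment.

SATISFIABLE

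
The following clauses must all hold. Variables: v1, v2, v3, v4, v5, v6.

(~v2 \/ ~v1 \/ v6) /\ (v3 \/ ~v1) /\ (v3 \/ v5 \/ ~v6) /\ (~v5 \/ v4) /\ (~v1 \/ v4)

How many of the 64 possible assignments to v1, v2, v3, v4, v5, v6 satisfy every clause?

26

Split on v1, then v3.
  v1=1, v3=1: v5 free; 3 ways for (v2,v4,v6) × 2^1 = 6.
  v1=1, v3=0: a clause becomes empty — 0.
  v1=0, v3=1: v2, v6 free; 3 ways for (v4,v5) × 2^2 = 12.
  v1=0, v3=0: v2 free; 4 ways for (v4,v5,v6) × 2^1 = 8.
Total: 6 + 0 + 12 + 8 = 26.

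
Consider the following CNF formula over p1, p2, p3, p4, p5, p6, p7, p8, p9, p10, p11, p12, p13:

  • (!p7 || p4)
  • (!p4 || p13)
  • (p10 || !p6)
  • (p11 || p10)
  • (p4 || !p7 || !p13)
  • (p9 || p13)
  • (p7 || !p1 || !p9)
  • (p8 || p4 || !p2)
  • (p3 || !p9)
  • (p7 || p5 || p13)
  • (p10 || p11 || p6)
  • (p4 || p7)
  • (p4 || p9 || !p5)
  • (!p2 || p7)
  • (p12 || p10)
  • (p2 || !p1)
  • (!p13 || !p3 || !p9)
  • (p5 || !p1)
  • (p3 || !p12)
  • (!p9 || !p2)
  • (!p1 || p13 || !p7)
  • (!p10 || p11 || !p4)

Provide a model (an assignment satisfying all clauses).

p1=T, p2=T, p3=T, p4=T, p5=T, p6=F, p7=T, p8=F, p9=F, p10=T, p11=T, p12=T, p13=T

Pure literal: p11 appears only positively; assign p11 = True.
Set p1 = True and propagate.
  then p2 is forced to True.
  then p7 is forced to True.
  then p4 is forced to True.
  then p13 is forced to True.
  then p5 is forced to True.
  then p9 is forced to False.
Branch on p3: take p3 = True.
Branch on p6: take p6 = False.
For the remaining variables, p8 = False, p10 = True, p12 = True works.
Every clause has at least one true literal under this assignment.
Check each clause:
  1. (!p7 || p4) — p4 is true.
  2. (!p4 || p13) — p13 is true.
  3. (p10 || !p6) — !p6 is true.
  4. (p10 || p11) — p10 is true.
  5. (p4 || !p7 || !p13) — p4 is true.
  6. (p13 || p9) — p13 is true.
  7. (!p9 || !p1 || p7) — !p9 is true.
  8. (!p2 || p8 || p4) — p4 is true.
  9. (!p9 || p3) — p3 is true.
  10. (p7 || p5 || p13) — p13 is true.
  11. (p10 || p11 || p6) — p10 is true.
  12. (p4 || p7) — p4 is true.
  13. (!p5 || p9 || p4) — p4 is true.
  14. (!p2 || p7) — p7 is true.
  15. (p10 || p12) — p10 is true.
  16. (!p1 || p2) — p2 is true.
  17. (!p13 || !p3 || !p9) — !p9 is true.
  18. (!p1 || p5) — p5 is true.
  19. (!p12 || p3) — p3 is true.
  20. (!p9 || !p2) — !p9 is true.
  21. (!p7 || p13 || !p1) — p13 is true.
  22. (p11 || !p10 || !p4) — p11 is true.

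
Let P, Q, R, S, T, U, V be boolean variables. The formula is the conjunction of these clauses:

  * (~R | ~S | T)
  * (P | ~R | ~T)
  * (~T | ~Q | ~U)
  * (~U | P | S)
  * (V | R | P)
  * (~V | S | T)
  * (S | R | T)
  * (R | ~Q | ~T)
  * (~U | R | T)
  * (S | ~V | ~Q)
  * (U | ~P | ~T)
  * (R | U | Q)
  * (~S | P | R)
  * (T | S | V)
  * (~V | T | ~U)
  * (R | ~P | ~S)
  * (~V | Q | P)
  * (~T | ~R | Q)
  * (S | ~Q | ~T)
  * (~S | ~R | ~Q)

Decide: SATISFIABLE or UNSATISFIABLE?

SATISFIABLE

Set P = True and propagate.
For the remaining variables, Q = False, R = False, S = False, T = True, U = True, V = False works.
So P=T  Q=F  R=F  S=F  T=T  U=T  V=F is a satisfying assignment.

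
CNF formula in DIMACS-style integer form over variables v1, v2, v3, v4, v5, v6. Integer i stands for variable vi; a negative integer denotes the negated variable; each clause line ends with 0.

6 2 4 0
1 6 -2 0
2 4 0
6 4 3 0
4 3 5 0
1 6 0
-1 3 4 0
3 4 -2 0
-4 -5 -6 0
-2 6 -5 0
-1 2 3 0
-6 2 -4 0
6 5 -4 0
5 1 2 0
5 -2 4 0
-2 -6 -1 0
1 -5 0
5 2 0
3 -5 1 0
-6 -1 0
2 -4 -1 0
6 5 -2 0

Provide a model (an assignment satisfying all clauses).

v1=False, v2=True, v3=False, v4=True, v5=False, v6=True

Try v1 = False.
  then v6 is forced to True.
  then v5 is forced to False.
  then v2 is forced to True.
  then v4 is forced to True.
v3 is now unconstrained; take v3 = False.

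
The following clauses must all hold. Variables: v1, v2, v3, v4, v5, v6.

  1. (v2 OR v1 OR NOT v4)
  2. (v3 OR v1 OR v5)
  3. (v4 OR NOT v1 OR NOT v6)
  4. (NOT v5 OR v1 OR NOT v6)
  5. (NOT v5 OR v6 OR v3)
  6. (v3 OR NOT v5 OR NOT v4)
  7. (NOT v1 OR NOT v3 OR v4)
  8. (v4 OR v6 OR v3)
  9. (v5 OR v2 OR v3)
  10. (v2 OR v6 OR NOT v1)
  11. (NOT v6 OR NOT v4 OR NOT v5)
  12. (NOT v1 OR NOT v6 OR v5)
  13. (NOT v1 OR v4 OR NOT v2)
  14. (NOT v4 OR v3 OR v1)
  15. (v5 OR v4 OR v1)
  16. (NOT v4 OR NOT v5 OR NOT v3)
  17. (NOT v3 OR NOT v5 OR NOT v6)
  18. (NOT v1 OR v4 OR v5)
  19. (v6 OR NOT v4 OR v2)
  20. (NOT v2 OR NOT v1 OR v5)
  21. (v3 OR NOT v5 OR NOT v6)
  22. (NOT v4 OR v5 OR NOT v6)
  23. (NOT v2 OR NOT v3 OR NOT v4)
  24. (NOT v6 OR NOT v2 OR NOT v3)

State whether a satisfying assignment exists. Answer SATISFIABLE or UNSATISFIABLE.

SATISFIABLE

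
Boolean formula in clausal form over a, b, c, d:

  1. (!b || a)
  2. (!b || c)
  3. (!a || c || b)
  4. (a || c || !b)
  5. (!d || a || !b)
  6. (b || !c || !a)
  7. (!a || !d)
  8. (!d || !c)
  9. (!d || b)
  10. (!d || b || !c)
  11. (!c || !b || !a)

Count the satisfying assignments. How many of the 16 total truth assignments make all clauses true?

The models are:
  a=F b=F c=F d=F
  a=F b=F c=T d=F
That's 2 in total.

2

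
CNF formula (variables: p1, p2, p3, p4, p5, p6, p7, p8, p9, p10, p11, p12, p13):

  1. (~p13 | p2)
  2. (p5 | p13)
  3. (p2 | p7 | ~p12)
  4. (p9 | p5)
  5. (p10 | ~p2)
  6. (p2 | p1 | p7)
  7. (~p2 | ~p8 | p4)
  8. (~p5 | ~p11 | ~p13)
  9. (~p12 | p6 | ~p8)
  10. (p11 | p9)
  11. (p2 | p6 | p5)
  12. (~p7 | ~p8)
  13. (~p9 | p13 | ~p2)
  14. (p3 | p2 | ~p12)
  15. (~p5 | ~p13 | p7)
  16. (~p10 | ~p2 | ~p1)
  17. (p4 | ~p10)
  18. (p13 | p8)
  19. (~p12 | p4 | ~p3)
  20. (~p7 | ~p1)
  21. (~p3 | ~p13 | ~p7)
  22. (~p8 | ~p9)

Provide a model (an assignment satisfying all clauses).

Pure literal: p4 appears only positively; assign p4 = True.
Pure literal: p12 appears only negated; assign p12 = False.
Try p1 = False.
For the remaining variables, p2 = True, p3 = True, p5 = False, p6 = False, p7 = False, p8 = False, p9 = True, p10 = True, p11 = False, p13 = True works.

p1=0  p2=1  p3=1  p4=1  p5=0  p6=0  p7=0  p8=0  p9=1  p10=1  p11=0  p12=0  p13=1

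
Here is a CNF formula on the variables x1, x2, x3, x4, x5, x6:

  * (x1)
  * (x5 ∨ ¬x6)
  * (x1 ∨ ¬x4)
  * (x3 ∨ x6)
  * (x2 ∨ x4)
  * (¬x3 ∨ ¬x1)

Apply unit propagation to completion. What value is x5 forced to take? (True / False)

True

Unit clause (x1) sets x1 = True.
(¬x1 ∨ ¬x3): since x1 = True, the clause reduces to (¬x3). x3 = False.
In (x3 ∨ x6), x3 is now false; x6 must hold, so x6 = True.
In (x5 ∨ ¬x6), ¬x6 is now false; x5 must hold, so x5 = True.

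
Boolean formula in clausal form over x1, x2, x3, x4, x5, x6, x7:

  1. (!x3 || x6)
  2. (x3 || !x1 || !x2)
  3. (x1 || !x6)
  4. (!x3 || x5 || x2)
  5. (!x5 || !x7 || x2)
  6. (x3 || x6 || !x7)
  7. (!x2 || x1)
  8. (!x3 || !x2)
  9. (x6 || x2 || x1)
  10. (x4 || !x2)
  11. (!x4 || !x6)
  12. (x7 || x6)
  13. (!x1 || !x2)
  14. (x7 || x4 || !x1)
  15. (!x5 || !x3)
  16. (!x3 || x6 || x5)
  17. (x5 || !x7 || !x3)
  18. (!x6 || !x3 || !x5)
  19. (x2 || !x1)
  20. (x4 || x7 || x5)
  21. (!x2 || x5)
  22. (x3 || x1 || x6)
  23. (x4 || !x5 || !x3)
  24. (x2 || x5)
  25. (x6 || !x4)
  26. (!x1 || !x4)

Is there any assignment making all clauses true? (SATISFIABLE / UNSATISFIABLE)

UNSATISFIABLE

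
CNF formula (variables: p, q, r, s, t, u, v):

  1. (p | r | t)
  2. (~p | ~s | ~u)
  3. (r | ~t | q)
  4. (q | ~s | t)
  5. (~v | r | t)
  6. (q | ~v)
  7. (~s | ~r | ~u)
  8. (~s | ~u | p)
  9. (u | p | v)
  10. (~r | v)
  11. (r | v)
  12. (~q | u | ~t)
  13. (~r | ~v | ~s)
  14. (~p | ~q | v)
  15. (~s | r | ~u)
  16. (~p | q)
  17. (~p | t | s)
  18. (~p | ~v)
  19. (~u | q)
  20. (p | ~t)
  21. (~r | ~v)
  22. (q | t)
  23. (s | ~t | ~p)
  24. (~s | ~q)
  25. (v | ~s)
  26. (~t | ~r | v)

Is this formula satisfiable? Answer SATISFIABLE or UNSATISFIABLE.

v = True:
  propagation gives q=True, p=False, t=False, r=True; an empty clause results — contradiction.
v = False:
  propagation gives r=False; an empty clause results — contradiction.
Every branch closes, so no satisfying assignment exists.

UNSATISFIABLE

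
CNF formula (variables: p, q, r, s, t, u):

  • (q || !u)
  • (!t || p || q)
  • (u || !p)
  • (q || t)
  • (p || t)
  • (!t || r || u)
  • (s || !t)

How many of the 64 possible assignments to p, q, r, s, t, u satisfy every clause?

Split on t, then p.
  t=1, p=1: remaining (q,r,s,u) ∈ {(1,0,1,1); (1,1,1,1)} — 2.
  t=1, p=0: remaining (q,r,s,u) ∈ {(1,0,1,1); (1,1,1,0); (1,1,1,1)} — 3.
  t=0, p=1: remaining (q,r,s,u) ∈ {(1,0,0,1); (1,0,1,1); (1,1,0,1); (1,1,1,1)} — 4.
  t=0, p=0: a clause becomes empty — 0.
Total: 2 + 3 + 4 + 0 = 9.

9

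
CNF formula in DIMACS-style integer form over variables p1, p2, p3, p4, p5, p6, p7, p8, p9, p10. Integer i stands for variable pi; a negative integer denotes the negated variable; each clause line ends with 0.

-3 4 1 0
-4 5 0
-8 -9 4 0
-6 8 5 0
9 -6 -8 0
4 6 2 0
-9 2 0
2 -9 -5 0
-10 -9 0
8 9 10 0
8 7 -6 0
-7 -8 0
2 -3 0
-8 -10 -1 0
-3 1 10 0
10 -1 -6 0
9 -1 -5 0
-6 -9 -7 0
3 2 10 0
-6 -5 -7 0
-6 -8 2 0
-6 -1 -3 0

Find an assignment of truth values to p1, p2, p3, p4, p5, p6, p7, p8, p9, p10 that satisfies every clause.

p2 occurs only positively in the remaining clauses — set p2 = True.
Branch on p1: take p1 = True.
Branch on p3: take p3 = False.
The remaining clauses are satisfied by p4 = False, p5 = False, p6 = False, p7 = False, p8 = False, p9 = False, p10 = True.
Check each clause:
  1. {¬p3, p4, p1} — p1 is true.
  2. {p5, ¬p4} — ¬p4 is true.
  3. {p4, ¬p8, ¬p9} — ¬p8 is true.
  4. {¬p6, p5, p8} — ¬p6 is true.
  5. {p9, ¬p8, ¬p6} — ¬p8 is true.
  6. {p6, p4, p2} — p2 is true.
  7. {p2, ¬p9} — p2 is true.
  8. {p2, ¬p5, ¬p9} — p2 is true.
  9. {¬p10, ¬p9} — ¬p9 is true.
  10. {p8, p10, p9} — p10 is true.
  11. {p7, p8, ¬p6} — ¬p6 is true.
  12. {¬p7, ¬p8} — ¬p8 is true.
  13. {¬p3, p2} — p2 is true.
  14. {¬p1, ¬p10, ¬p8} — ¬p8 is true.
  15. {p1, ¬p3, p10} — p1 is true.
  16. {¬p1, ¬p6, p10} — ¬p6 is true.
  17. {p9, ¬p5, ¬p1} — ¬p5 is true.
  18. {¬p7, ¬p6, ¬p9} — ¬p7 is true.
  19. {p3, p2, p10} — p2 is true.
  20. {¬p5, ¬p6, ¬p7} — ¬p7 is true.
  21. {¬p6, ¬p8, p2} — ¬p8 is true.
  22. {¬p3, ¬p1, ¬p6} — ¬p6 is true.

p1=T, p2=T, p3=F, p4=F, p5=F, p6=F, p7=F, p8=F, p9=F, p10=T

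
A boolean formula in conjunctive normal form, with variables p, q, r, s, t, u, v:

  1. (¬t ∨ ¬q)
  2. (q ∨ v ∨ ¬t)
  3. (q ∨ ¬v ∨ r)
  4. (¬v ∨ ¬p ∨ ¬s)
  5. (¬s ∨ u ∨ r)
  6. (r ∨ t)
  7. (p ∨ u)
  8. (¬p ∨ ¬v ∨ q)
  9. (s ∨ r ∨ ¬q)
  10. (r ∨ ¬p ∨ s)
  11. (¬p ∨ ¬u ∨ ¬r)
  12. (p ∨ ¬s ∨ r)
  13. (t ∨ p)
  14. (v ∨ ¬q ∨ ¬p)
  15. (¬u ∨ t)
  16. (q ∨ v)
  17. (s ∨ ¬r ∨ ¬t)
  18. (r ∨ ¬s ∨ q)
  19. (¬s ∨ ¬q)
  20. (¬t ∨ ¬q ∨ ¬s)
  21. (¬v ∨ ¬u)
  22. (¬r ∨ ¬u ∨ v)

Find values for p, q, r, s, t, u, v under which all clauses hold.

p=1, q=1, r=1, s=0, t=0, u=0, v=1

Check each clause:
  1. (¬q ∨ ¬t) — ¬t is true.
  2. (v ∨ q ∨ ¬t) — q is true.
  3. (r ∨ q ∨ ¬v) — q is true.
  4. (¬v ∨ ¬s ∨ ¬p) — ¬s is true.
  5. (r ∨ u ∨ ¬s) — r is true.
  6. (t ∨ r) — r is true.
  7. (p ∨ u) — p is true.
  8. (¬v ∨ q ∨ ¬p) — q is true.
  9. (r ∨ s ∨ ¬q) — r is true.
  10. (r ∨ ¬p ∨ s) — r is true.
  11. (¬r ∨ ¬u ∨ ¬p) — ¬u is true.
  12. (¬s ∨ r ∨ p) — p is true.
  13. (t ∨ p) — p is true.
  14. (v ∨ ¬p ∨ ¬q) — v is true.
  15. (¬u ∨ t) — ¬u is true.
  16. (v ∨ q) — q is true.
  17. (¬r ∨ ¬t ∨ s) — ¬t is true.
  18. (¬s ∨ q ∨ r) — q is true.
  19. (¬q ∨ ¬s) — ¬s is true.
  20. (¬t ∨ ¬q ∨ ¬s) — ¬t is true.
  21. (¬v ∨ ¬u) — ¬u is true.
  22. (v ∨ ¬u ∨ ¬r) — ¬u is true.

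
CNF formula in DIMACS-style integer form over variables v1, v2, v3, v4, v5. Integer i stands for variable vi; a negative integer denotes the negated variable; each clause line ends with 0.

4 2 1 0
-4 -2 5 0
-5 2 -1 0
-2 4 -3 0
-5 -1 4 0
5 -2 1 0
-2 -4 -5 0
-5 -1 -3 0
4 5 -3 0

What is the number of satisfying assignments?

Case analysis on v5 and v2:
  v5=1, v2=1: remaining (v1,v3,v4) ∈ {(0,0,0)} — 1.
  v5=1, v2=0: remaining (v1,v3,v4) ∈ {(0,0,1); (0,1,1)} — 2.
  v5=0, v2=1: remaining (v1,v3,v4) ∈ {(1,0,0)} — 1.
  v5=0, v2=0: 5 of the 8 assignments to (v1,v3,v4) work.
Total: 1 + 2 + 1 + 5 = 9.

9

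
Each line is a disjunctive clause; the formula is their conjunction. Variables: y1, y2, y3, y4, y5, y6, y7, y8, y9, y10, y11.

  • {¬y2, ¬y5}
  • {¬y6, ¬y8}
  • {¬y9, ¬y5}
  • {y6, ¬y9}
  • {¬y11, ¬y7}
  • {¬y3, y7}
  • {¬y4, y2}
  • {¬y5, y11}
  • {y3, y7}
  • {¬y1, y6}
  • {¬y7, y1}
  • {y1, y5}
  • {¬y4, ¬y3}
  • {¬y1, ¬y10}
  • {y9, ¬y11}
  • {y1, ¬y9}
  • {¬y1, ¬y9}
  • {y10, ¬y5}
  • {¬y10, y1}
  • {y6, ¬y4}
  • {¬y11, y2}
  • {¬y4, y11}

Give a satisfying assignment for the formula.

y4 occurs only negated in the remaining clauses — set y4 = False.
y8 occurs only negated in the remaining clauses — set y8 = False.
Try y1 = True.
  then y6 is forced to True.
  then y10 is forced to False.
  then y9 is forced to False.
  then y11 is forced to False.
  then y5 is forced to False.
Branch on y3: take y3 = False.
  then y7 is forced to True.
y2 is now unconstrained; take y2 = True.
Every clause has at least one true literal under this assignment.

y1=T  y2=T  y3=F  y4=F  y5=F  y6=T  y7=T  y8=F  y9=F  y10=F  y11=F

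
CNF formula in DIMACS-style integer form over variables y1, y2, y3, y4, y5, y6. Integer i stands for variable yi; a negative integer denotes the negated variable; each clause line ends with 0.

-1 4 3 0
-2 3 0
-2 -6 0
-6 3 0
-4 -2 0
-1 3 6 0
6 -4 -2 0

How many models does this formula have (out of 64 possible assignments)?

24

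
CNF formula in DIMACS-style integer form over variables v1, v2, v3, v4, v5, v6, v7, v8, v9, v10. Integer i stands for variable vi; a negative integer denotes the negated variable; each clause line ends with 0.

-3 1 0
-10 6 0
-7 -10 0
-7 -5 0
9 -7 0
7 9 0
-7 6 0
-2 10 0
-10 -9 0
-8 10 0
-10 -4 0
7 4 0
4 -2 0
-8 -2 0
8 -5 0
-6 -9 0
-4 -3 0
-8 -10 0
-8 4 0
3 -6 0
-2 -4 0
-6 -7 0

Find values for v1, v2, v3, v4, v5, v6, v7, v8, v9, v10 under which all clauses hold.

v1=F, v2=F, v3=F, v4=T, v5=F, v6=F, v7=F, v8=F, v9=T, v10=F

Check each clause:
  1. (~v3 \/ v1) — ~v3 is true.
  2. (v6 \/ ~v10) — ~v10 is true.
  3. (~v7 \/ ~v10) — ~v7 is true.
  4. (~v5 \/ ~v7) — ~v7 is true.
  5. (v9 \/ ~v7) — ~v7 is true.
  6. (v9 \/ v7) — v9 is true.
  7. (v6 \/ ~v7) — ~v7 is true.
  8. (v10 \/ ~v2) — ~v2 is true.
  9. (~v9 \/ ~v10) — ~v10 is true.
  10. (~v8 \/ v10) — ~v8 is true.
  11. (~v4 \/ ~v10) — ~v10 is true.
  12. (v7 \/ v4) — v4 is true.
  13. (~v2 \/ v4) — v4 is true.
  14. (~v2 \/ ~v8) — ~v8 is true.
  15. (v8 \/ ~v5) — ~v5 is true.
  16. (~v6 \/ ~v9) — ~v6 is true.
  17. (~v3 \/ ~v4) — ~v3 is true.
  18. (~v8 \/ ~v10) — ~v8 is true.
  19. (~v8 \/ v4) — ~v8 is true.
  20. (v3 \/ ~v6) — ~v6 is true.
  21. (~v2 \/ ~v4) — ~v2 is true.
  22. (~v6 \/ ~v7) — ~v7 is true.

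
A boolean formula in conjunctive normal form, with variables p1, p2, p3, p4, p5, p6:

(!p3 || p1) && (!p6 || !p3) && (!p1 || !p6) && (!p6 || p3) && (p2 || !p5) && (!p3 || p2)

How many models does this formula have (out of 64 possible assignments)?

16

Case analysis on p3 and p6:
  p3=1, p6=1: a clause becomes empty — 0.
  p3=1, p6=0: remaining (p1,p2,p4,p5) ∈ {(1,1,0,0); (1,1,0,1); (1,1,1,0); (1,1,1,1)} — 4.
  p3=0, p6=1: a clause becomes empty — 0.
  p3=0, p6=0: p1, p4 free; 3 ways for (p2,p5) × 2^2 = 12.
Total: 0 + 4 + 0 + 12 = 16.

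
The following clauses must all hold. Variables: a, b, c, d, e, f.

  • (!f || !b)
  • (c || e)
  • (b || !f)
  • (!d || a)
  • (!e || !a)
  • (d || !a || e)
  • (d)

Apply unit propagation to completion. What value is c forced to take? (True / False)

Unit clause (d) sets d = True.
(a || !d): since d = True, the clause reduces to (a). a = True.
(!a || !e) with a = True leaves only !e, so e = False.
(c || e): since e = False, the clause reduces to (c). c = True.

True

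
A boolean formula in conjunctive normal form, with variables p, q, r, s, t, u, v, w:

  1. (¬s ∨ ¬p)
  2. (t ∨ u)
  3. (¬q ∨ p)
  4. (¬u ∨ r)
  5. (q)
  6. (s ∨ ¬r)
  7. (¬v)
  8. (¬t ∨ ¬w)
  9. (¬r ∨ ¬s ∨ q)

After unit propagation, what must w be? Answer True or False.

False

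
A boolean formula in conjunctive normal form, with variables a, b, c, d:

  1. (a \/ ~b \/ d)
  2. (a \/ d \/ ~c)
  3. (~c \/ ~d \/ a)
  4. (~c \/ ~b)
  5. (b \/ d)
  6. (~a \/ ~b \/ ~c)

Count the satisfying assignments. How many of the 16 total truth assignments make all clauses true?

6

Satisfying assignments:
  a=F b=F c=F d=T
  a=F b=T c=F d=T
  a=T b=F c=F d=T
  a=T b=F c=T d=T
  a=T b=T c=F d=F
  a=T b=T c=F d=T
Count: 6.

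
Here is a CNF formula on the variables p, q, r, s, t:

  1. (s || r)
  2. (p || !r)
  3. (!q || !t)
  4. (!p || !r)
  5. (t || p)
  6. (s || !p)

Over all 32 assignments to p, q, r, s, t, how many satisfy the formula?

4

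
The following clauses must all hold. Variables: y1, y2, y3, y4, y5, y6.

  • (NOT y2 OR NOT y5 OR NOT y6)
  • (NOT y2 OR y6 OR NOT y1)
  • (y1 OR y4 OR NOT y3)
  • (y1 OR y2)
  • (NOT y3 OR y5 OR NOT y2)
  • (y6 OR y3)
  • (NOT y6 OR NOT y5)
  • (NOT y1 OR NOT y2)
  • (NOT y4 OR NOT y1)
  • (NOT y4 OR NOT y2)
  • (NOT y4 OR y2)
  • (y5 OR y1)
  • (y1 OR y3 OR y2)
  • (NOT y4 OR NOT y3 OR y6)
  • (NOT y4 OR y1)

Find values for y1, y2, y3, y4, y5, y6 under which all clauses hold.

y1 = True, y2 = False, y3 = True, y4 = False, y5 = False, y6 = True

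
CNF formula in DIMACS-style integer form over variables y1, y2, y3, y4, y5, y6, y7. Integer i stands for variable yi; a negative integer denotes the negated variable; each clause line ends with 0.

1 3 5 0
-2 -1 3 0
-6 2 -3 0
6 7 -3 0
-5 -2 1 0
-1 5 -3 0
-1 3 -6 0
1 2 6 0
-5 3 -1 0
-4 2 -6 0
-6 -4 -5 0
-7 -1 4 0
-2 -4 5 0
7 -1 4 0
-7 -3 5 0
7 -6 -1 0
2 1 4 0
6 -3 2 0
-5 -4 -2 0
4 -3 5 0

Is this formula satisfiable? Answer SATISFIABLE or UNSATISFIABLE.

SATISFIABLE

Try y1 = True.
Try y2 = False.
The remaining clauses are satisfied by y3 = False, y4 = True, y5 = False, y6 = False, y7 = True.
Every clause has at least one true literal under this assignment.
So y1=1  y2=0  y3=0  y4=1  y5=0  y6=0  y7=1 is a satisfying assignment.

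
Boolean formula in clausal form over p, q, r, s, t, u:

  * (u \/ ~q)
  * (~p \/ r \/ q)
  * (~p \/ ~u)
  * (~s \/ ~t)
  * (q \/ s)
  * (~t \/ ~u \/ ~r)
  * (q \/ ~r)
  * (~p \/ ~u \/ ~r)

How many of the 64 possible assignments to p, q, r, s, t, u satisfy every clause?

7

Satisfying assignments:
  p=0 q=0 r=0 s=1 t=0 u=0
  p=0 q=0 r=0 s=1 t=0 u=1
  p=0 q=1 r=0 s=0 t=0 u=1
  p=0 q=1 r=0 s=0 t=1 u=1
  p=0 q=1 r=0 s=1 t=0 u=1
  p=0 q=1 r=1 s=0 t=0 u=1
  p=0 q=1 r=1 s=1 t=0 u=1
That's 7 in total.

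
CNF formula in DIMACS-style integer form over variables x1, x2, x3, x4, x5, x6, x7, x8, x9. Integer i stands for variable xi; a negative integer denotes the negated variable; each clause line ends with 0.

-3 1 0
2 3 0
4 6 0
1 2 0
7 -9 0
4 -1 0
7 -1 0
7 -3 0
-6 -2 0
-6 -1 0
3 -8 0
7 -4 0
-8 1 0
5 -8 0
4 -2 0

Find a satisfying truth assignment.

x1=True, x2=True, x3=True, x4=True, x5=False, x6=False, x7=True, x8=False, x9=True

Check each clause:
  1. (x1 \/ ~x3) — x1 is true.
  2. (x2 \/ x3) — x2 is true.
  3. (x6 \/ x4) — x4 is true.
  4. (x1 \/ x2) — x1 is true.
  5. (x7 \/ ~x9) — x7 is true.
  6. (~x1 \/ x4) — x4 is true.
  7. (~x1 \/ x7) — x7 is true.
  8. (x7 \/ ~x3) — x7 is true.
  9. (~x6 \/ ~x2) — ~x6 is true.
  10. (~x1 \/ ~x6) — ~x6 is true.
  11. (~x8 \/ x3) — ~x8 is true.
  12. (x7 \/ ~x4) — x7 is true.
  13. (~x8 \/ x1) — ~x8 is true.
  14. (x5 \/ ~x8) — ~x8 is true.
  15. (x4 \/ ~x2) — x4 is true.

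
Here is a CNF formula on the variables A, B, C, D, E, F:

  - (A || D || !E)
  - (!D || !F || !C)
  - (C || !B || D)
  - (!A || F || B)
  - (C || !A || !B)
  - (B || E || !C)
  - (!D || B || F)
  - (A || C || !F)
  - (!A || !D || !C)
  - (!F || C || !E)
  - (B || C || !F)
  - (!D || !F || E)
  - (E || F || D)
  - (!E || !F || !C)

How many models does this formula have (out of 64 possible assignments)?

7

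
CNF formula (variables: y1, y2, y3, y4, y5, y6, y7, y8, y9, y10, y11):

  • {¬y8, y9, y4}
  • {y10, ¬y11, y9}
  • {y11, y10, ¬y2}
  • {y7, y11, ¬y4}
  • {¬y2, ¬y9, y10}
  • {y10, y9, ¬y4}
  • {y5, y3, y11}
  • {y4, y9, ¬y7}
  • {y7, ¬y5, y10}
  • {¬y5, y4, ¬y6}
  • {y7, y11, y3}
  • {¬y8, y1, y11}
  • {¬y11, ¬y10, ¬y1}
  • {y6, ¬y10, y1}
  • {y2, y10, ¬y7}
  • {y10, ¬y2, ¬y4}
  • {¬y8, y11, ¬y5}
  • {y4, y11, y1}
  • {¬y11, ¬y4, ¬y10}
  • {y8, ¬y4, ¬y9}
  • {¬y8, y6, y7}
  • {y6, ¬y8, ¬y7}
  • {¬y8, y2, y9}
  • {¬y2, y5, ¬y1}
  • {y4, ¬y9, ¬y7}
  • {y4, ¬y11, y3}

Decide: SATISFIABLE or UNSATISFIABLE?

y3 occurs only positively in the remaining clauses — set y3 = True.
Set y1 = False and propagate.
For the remaining variables, y2 = False, y4 = True, y5 = False, y6 = True, y7 = True, y8 = False, y9 = False, y10 = True, y11 = False works.
So y1=F, y2=F, y3=T, y4=T, y5=F, y6=T, y7=T, y8=F, y9=F, y10=T, y11=F is a satisfying assignment.

SATISFIABLE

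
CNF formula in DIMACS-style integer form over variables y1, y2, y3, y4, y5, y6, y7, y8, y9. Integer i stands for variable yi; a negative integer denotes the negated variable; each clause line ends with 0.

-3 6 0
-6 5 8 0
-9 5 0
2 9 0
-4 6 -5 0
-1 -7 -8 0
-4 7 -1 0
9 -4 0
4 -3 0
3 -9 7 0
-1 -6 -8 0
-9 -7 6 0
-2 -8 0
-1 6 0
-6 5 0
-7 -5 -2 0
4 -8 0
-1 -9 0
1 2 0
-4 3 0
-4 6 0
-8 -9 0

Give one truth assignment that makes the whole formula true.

y1=0, y2=1, y3=0, y4=0, y5=0, y6=0, y7=0, y8=0, y9=0

Check each clause:
  1. (~y3 \/ y6) — ~y3 is true.
  2. (~y6 \/ y5 \/ y8) — ~y6 is true.
  3. (~y9 \/ y5) — ~y9 is true.
  4. (y9 \/ y2) — y2 is true.
  5. (y6 \/ ~y5 \/ ~y4) — ~y5 is true.
  6. (~y7 \/ ~y8 \/ ~y1) — ~y8 is true.
  7. (~y4 \/ y7 \/ ~y1) — ~y4 is true.
  8. (y9 \/ ~y4) — ~y4 is true.
  9. (~y3 \/ y4) — ~y3 is true.
  10. (y7 \/ ~y9 \/ y3) — ~y9 is true.
  11. (~y1 \/ ~y8 \/ ~y6) — ~y8 is true.
  12. (~y7 \/ ~y9 \/ y6) — ~y7 is true.
  13. (~y2 \/ ~y8) — ~y8 is true.
  14. (~y1 \/ y6) — ~y1 is true.
  15. (y5 \/ ~y6) — ~y6 is true.
  16. (~y7 \/ ~y5 \/ ~y2) — ~y7 is true.
  17. (~y8 \/ y4) — ~y8 is true.
  18. (~y9 \/ ~y1) — ~y1 is true.
  19. (y1 \/ y2) — y2 is true.
  20. (~y4 \/ y3) — ~y4 is true.
  21. (~y4 \/ y6) — ~y4 is true.
  22. (~y9 \/ ~y8) — ~y8 is true.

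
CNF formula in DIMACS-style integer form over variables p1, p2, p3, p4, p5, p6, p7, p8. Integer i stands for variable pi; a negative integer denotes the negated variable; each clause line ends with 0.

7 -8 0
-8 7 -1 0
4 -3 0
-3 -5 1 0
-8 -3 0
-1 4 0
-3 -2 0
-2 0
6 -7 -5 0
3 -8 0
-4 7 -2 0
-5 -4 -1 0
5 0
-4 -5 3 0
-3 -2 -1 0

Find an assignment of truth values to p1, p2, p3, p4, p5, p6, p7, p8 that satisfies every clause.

p1 = False, p2 = False, p3 = False, p4 = False, p5 = True, p6 = True, p7 = False, p8 = False

Unit propagation: (~p2) forces p2 = False.
Unit propagation: (p5) forces p5 = True.
p6 occurs only positively in the remaining clauses — set p6 = True.
p8 occurs only negated in the remaining clauses — set p8 = False.
Branch on p1: take p1 = False.
  then p3 is forced to False.
  then p4 is forced to False.
p7 is now unconstrained; take p7 = False.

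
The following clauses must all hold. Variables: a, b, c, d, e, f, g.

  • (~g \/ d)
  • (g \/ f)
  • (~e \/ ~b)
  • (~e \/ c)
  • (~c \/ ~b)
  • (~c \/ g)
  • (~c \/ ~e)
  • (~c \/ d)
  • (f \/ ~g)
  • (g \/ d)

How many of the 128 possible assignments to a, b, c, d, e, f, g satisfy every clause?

Split on c, then g.
  c=1, g=1: remaining (a,b,d,e,f) ∈ {(0,0,1,0,1); (1,0,1,0,1)} — 2.
  c=1, g=0: a clause becomes empty — 0.
  c=0, g=1: remaining (a,b,d,e,f) ∈ {(0,0,1,0,1); (0,1,1,0,1); (1,0,1,0,1); (1,1,1,0,1)} — 4.
  c=0, g=0: remaining (a,b,d,e,f) ∈ {(0,0,1,0,1); (0,1,1,0,1); (1,0,1,0,1); (1,1,1,0,1)} — 4.
Total: 2 + 0 + 4 + 4 = 10.

10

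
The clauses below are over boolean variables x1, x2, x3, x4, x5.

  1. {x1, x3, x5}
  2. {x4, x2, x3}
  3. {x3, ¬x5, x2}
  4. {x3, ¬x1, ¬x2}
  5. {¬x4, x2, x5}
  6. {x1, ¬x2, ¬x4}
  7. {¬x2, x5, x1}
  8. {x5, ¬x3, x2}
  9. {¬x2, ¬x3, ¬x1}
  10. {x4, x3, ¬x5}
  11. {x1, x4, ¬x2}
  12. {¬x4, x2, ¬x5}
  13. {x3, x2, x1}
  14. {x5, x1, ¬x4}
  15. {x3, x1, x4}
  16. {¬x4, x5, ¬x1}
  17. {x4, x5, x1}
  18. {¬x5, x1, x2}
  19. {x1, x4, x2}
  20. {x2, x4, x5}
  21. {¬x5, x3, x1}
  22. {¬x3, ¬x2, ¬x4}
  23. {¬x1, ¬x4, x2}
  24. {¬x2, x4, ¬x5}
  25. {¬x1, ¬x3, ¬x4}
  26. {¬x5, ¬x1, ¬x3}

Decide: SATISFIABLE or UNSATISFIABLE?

UNSATISFIABLE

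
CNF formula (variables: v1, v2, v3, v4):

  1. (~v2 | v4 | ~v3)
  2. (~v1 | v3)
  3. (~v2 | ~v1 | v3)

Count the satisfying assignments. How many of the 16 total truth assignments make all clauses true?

Split on v3, then v1.
  v3=T, v1=T: remaining (v2,v4) ∈ {(F,F); (F,T); (T,T)} — 3.
  v3=T, v1=F: remaining (v2,v4) ∈ {(F,F); (F,T); (T,T)} — 3.
  v3=F, v1=T: a clause becomes empty — 0.
  v3=F, v1=F: remaining (v2,v4) ∈ {(F,F); (F,T); (T,F); (T,T)} — 4.
Total: 3 + 3 + 0 + 4 = 10.

10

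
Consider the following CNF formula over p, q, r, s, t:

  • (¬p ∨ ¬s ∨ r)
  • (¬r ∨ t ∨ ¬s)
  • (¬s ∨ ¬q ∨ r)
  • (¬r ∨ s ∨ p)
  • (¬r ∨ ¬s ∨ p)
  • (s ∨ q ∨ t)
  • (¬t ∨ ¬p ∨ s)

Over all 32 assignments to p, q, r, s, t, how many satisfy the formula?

9

Case analysis on s and r:
  s=1, r=1: remaining (p,q,t) ∈ {(1,0,1); (1,1,1)} — 2.
  s=1, r=0: remaining (p,q,t) ∈ {(0,0,0); (0,0,1)} — 2.
  s=0, r=1: remaining (p,q,t) ∈ {(1,1,0)} — 1.
  s=0, r=0: remaining (p,q,t) ∈ {(0,0,1); (0,1,0); (0,1,1); (1,1,0)} — 4.
Total: 2 + 2 + 1 + 4 = 9.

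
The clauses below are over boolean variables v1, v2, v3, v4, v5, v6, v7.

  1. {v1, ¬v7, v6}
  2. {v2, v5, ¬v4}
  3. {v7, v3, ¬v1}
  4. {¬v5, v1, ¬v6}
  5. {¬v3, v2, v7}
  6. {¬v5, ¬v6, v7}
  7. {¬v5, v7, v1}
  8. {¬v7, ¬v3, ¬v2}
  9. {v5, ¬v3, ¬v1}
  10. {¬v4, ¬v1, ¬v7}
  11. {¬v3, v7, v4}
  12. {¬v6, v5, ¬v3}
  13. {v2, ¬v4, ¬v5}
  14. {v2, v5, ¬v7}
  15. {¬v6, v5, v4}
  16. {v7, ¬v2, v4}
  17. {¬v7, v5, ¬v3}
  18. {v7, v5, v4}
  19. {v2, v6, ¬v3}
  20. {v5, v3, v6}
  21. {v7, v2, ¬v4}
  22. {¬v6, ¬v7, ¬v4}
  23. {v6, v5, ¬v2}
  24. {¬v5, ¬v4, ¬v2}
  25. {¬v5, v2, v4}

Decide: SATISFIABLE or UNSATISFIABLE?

Branch on v1: take v1 = True.
For the remaining variables, v2 = True, v3 = False, v4 = False, v5 = True, v6 = False, v7 = True works.
Every clause has at least one true literal under this assignment.
So v1=True, v2=True, v3=False, v4=False, v5=True, v6=False, v7=True is a satisfying assignment.

SATISFIABLE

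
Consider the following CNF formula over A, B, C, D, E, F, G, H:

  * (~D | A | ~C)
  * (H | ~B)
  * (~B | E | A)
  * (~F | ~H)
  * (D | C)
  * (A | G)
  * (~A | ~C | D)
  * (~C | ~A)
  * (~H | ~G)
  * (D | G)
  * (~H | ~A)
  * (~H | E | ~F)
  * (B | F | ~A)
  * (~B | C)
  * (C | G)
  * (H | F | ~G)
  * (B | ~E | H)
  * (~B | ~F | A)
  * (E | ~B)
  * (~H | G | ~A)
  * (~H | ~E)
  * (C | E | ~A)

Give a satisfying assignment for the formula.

A=0, B=0, C=1, D=0, E=0, F=1, G=1, H=0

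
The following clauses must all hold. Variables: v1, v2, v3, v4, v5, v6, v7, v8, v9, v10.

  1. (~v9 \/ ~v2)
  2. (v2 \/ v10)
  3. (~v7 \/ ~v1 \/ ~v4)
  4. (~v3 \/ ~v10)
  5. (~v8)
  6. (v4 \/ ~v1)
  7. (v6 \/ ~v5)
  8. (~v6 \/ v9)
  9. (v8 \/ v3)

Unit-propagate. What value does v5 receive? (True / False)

(~v8) is a unit clause: v8 = False.
In (v8 \/ v3), v8 is now false; v3 must hold, so v3 = True.
(~v10 \/ ~v3): since v3 = True, the clause reduces to (~v10). v10 = False.
From (v2 \/ v10) and v10 = False: v2 = True.
(~v2 \/ ~v9): since v2 = True, the clause reduces to (~v9). v9 = False.
(v9 \/ ~v6): since v9 = False, the clause reduces to (~v6). v6 = False.
(v6 \/ ~v5) with v6 = False leaves only ~v5, so v5 = False.

False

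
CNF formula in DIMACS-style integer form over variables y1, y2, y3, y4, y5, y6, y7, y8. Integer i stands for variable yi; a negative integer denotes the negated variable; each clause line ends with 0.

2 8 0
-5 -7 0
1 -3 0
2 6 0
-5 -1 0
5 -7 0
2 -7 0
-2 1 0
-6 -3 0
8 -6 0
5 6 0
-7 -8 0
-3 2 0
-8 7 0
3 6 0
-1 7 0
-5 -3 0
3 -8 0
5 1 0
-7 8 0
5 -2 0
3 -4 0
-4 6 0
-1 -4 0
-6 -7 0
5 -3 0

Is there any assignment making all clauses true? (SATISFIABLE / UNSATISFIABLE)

y3 = True:
  propagation gives y1=True, y5=False; an empty clause results — contradiction.
y3 = False:
  propagation gives y6=True, y8=True; an empty clause results — contradiction.
Every branch closes, so no satisfying assignment exists.

UNSATISFIABLE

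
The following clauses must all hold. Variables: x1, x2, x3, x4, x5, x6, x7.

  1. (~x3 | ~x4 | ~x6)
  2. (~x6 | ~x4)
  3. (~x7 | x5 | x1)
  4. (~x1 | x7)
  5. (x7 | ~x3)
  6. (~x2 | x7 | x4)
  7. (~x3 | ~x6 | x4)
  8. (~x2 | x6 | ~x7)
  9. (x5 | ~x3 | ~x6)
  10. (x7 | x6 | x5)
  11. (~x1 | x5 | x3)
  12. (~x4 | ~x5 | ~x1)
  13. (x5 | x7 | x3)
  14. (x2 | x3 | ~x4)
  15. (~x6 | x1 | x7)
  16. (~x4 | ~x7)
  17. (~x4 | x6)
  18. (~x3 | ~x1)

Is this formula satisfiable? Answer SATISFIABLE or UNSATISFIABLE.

SATISFIABLE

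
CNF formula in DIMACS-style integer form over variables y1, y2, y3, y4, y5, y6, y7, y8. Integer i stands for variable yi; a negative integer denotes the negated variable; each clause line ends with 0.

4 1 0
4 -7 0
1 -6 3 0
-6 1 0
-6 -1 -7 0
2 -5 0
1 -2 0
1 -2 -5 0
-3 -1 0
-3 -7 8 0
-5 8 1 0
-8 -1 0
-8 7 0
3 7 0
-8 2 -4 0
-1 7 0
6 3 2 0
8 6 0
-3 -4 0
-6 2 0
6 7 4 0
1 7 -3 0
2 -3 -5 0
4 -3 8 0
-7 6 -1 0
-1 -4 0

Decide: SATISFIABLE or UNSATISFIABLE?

UNSATISFIABLE

y1 = True:
  propagation gives y3=False, y8=False, y7=True, y4=True; an empty clause results — contradiction.
y1 = False:
  propagation gives y4=True, y6=False, y2=False, y5=False; an empty clause results — contradiction.
Every branch closes, so no satisfying assignment exists.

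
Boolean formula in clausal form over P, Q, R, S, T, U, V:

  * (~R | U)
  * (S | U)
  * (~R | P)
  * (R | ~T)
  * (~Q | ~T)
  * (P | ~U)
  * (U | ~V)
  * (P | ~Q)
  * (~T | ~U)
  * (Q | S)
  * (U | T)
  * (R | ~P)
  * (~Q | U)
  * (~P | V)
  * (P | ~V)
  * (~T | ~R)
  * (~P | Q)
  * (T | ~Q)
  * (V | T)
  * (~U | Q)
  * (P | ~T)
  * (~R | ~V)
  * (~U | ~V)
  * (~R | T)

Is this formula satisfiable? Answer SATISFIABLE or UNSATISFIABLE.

T = True:
  propagation gives R=True; an empty clause results — contradiction.
T = False:
  propagation gives U=True, P=True, R=True; an empty clause results — contradiction.
Every branch closes, so no satisfying assignment exists.

UNSATISFIABLE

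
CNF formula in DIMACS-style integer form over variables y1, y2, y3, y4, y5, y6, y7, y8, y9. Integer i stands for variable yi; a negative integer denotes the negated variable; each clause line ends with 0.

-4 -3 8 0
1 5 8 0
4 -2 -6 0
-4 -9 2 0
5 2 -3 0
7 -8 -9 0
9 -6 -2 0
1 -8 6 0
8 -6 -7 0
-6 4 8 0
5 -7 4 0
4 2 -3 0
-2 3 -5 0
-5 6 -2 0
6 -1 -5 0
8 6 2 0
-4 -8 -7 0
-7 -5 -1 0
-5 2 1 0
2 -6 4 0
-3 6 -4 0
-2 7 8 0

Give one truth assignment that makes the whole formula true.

y1=True, y2=True, y3=False, y4=True, y5=False, y6=False, y7=True, y8=False, y9=True

Set y1 = True and propagate.
The remaining clauses are satisfied by y2 = True, y3 = False, y4 = True, y5 = False, y6 = False, y7 = True, y8 = False, y9 = True.
Every clause has at least one true literal under this assignment.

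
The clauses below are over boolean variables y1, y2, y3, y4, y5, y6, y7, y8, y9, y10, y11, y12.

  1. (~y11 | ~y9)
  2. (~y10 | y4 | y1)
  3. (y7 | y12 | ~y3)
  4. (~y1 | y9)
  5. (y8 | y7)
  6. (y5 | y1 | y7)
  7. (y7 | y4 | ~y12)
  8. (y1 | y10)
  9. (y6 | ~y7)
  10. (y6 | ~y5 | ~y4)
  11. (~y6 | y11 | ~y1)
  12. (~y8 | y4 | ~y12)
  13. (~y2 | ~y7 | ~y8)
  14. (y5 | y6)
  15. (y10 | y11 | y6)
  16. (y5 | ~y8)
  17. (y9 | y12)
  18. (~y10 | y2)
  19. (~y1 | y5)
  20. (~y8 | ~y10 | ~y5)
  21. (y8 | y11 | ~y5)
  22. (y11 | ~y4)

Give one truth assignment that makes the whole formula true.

y1 = F  y2 = T  y3 = T  y4 = T  y5 = F  y6 = T  y7 = T  y8 = F  y9 = F  y10 = T  y11 = T  y12 = T

Branch on y1: take y1 = False.
  then y10 is forced to True.
  then y4 is forced to True.
  then y2 is forced to True.
  then y11 is forced to True.
  then y9 is forced to False.
  then y12 is forced to True.
For the remaining variables, y3 = True, y5 = False, y6 = True, y7 = True, y8 = False works.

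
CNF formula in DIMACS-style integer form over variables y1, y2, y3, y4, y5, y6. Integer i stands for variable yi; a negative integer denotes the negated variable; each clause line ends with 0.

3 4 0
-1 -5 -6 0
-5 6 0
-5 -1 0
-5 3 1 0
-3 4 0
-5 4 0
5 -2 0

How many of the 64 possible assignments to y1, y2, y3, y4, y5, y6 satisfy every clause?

10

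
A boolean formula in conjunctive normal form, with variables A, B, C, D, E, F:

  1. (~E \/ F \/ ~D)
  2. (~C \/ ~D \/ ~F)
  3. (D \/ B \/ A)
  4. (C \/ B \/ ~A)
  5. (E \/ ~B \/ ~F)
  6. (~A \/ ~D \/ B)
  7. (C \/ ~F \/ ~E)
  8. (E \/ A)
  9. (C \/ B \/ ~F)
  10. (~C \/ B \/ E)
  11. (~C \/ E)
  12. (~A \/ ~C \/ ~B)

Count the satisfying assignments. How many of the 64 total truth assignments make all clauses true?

8

Satisfying assignments:
  A=F B=T C=F D=F E=T F=F
  A=F B=T C=T D=F E=T F=F
  A=F B=T C=T D=F E=T F=T
  A=T B=F C=T D=F E=T F=F
  A=T B=F C=T D=F E=T F=T
  A=T B=T C=F D=F E=F F=F
  A=T B=T C=F D=F E=T F=F
  A=T B=T C=F D=T E=F F=F
That's 8 in total.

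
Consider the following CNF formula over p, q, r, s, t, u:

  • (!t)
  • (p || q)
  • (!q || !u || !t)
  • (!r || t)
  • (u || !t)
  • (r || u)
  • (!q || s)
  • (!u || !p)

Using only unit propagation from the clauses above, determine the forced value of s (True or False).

True

(!t) is a unit clause: t = False.
From (t || !r) and t = False: r = False.
From (u || r) and r = False: u = True.
From (!u || !p) and u = True: p = False.
In (p || q), p is now false; q must hold, so q = True.
In (s || !q), !q is now false; s must hold, so s = True.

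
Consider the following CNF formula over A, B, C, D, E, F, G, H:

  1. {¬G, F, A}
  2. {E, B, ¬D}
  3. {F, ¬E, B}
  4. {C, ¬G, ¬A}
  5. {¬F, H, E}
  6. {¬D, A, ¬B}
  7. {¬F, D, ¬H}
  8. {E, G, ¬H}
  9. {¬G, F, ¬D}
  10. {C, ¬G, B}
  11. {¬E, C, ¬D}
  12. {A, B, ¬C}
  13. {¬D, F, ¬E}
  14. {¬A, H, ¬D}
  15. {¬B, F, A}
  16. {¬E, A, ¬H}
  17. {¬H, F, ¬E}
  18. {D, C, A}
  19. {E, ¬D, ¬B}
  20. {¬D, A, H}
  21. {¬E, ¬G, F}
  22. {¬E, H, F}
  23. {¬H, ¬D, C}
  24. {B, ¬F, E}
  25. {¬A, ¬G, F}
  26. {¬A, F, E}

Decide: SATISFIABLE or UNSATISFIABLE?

SATISFIABLE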